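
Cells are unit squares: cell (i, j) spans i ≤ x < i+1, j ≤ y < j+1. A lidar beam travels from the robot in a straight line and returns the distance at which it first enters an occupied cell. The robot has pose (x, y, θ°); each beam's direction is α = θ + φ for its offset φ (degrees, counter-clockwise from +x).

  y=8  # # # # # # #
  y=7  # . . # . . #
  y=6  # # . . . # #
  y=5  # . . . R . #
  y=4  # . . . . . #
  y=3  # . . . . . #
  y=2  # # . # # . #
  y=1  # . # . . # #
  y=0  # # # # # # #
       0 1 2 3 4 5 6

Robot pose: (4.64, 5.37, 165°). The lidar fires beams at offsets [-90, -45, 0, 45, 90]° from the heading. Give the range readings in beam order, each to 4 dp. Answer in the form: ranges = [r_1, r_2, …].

beam 1: φ=-90°, α=75°
  d=(0.2588,0.9659)  start (4,5)  tX=1.3909 tY=0.6522  stride 1/|dx|=3.8637 1/|dy|=1.0353
    cross y-line → (4,6), t=0.6522
    cross x-line → (5,6), t=1.3909 (wall)
  → r_1 = 1.3909
beam 2: φ=-45°, α=120°
  d=(-0.5000,0.8660)  start (4,5)  tX=1.2800 tY=0.7275  stride 1/|dx|=2.0000 1/|dy|=1.1547
    cross y-line → (4,6), t=0.7275
    cross x-line → (3,6), t=1.2800
    cross y-line → (3,7), t=1.8822 (wall)
  → r_2 = 1.8822
beam 3: φ=0°, α=165°
  d=(-0.9659,0.2588)  start (4,5)  tX=0.6626 tY=2.4341  stride 1/|dx|=1.0353 1/|dy|=3.8637
    cross x-line → (3,5), t=0.6626
    cross x-line → (2,5), t=1.6979
    cross y-line → (2,6), t=2.4341
    cross x-line → (1,6), t=2.7331 (wall)
  → r_3 = 2.7331
beam 4: φ=45°, α=210°
  d=(-0.8660,-0.5000)  start (4,5)  tX=0.7390 tY=0.7400  stride 1/|dx|=1.1547 1/|dy|=2.0000
    cross x-line → (3,5), t=0.7390
    cross y-line → (3,4), t=0.7400
    cross x-line → (2,4), t=1.8937
    cross y-line → (2,3), t=2.7400
    cross x-line → (1,3), t=3.0484
    cross x-line → (0,3), t=4.2031 (wall)
  → r_4 = 4.2031
beam 5: φ=90°, α=255°
  d=(-0.2588,-0.9659)  start (4,5)  tX=2.4728 tY=0.3831  stride 1/|dx|=3.8637 1/|dy|=1.0353
    cross y-line → (4,4), t=0.3831
    cross y-line → (4,3), t=1.4183
    cross y-line → (4,2), t=2.4536 (wall)
  → r_5 = 2.4536

ranges = [1.3909, 1.8822, 2.7331, 4.2031, 2.4536]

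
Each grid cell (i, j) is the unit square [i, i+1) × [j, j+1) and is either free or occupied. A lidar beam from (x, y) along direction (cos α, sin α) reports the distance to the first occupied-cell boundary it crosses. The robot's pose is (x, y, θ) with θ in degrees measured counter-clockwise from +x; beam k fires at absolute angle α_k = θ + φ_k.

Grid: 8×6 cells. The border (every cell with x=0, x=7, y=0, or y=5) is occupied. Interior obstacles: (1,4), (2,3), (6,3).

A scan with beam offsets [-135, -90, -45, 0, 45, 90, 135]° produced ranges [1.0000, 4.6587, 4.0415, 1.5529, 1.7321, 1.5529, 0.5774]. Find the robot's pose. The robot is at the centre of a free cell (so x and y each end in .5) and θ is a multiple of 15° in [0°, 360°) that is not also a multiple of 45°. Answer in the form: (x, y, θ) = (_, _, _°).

Candidates: 21 free-cell centres × 16 headings = 336 poses. Raycast each; keep the one whose scan matches to 4 dp.
  (3.5, 2.5, 120°): beam 1 = 3.6235 ≠ 1.0000 ✗
  (5.5, 1.5, 255°): beam 1 = 4.0415 ≠ 1.0000 ✗
  (4.5, 2.5, 165°): beam 1 = 1.7321 ≠ 1.0000 ✗
  (6.5, 2.5, 15°): beam 1 = 1.7321 ≠ 1.0000 ✗
  …
  (2.5, 1.5, 105°): r_1=1.0000, r_2=4.6587, r_3=4.0415, r_4=1.5529, r_5=1.7321, r_6=1.5529, r_7=0.5774 — all match ✓
No second candidate reproduces the full scan.

(x, y, θ) = (2.5, 1.5, 105°)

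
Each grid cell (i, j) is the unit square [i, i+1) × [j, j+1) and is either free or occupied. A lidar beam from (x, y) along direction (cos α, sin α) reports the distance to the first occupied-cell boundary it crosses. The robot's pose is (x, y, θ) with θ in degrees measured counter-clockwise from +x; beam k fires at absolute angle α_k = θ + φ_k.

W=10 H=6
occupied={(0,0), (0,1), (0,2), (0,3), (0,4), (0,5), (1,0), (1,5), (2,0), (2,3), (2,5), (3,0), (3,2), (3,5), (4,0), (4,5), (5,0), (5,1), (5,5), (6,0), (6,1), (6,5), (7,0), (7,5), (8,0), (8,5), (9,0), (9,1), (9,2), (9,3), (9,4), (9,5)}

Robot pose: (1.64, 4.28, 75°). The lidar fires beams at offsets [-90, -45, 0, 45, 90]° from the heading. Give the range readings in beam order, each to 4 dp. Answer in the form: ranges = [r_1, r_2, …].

ranges = [1.0818, 1.4400, 0.7454, 0.8314, 0.6626]

beam 1: φ=-90°, α=345°
  d=(0.9659,-0.2588)  start (1,4)  tX=0.3727 tY=1.0818  stride 1/|dx|=1.0353 1/|dy|=3.8637
    cross x-line → (2,4), t=0.3727
    cross y-line → (2,3), t=1.0818 (wall)
  → r_1 = 1.0818
beam 2: φ=-45°, α=30°
  d=(0.8660,0.5000)  start (1,4)  tX=0.4157 tY=1.4400  stride 1/|dx|=1.1547 1/|dy|=2.0000
    cross x-line → (2,4), t=0.4157
    cross y-line → (2,5), t=1.4400 (wall)
  → r_2 = 1.4400
beam 3: φ=0°, α=75°
  d=(0.2588,0.9659)  start (1,4)  tX=1.3909 tY=0.7454  stride 1/|dx|=3.8637 1/|dy|=1.0353
    cross y-line → (1,5), t=0.7454 (wall)
  → r_3 = 0.7454
beam 4: φ=45°, α=120°
  d=(-0.5000,0.8660)  start (1,4)  tX=1.2800 tY=0.8314  stride 1/|dx|=2.0000 1/|dy|=1.1547
    cross y-line → (1,5), t=0.8314 (wall)
  → r_4 = 0.8314
beam 5: φ=90°, α=165°
  d=(-0.9659,0.2588)  start (1,4)  tX=0.6626 tY=2.7819  stride 1/|dx|=1.0353 1/|dy|=3.8637
    cross x-line → (0,4), t=0.6626 (wall)
  → r_5 = 0.6626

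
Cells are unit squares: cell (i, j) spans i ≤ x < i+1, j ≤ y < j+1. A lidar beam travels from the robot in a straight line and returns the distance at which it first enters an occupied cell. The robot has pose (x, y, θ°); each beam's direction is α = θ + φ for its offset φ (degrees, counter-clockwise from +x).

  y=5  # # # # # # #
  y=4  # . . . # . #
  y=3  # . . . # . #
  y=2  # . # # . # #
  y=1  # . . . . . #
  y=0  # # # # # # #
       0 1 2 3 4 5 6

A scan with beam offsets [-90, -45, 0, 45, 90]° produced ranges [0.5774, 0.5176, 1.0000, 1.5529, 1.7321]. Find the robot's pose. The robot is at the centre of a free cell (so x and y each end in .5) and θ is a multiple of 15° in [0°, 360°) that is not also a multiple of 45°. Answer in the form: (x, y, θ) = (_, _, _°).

The pose lattice has 15·16 = 240 candidates. Test each by forward raycasting.
  (1.5, 4.5, 345°): beam 1 = 1.9319 ≠ 0.5774 ✗
  (5.5, 1.5, 165°): beam 1 = 0.5176 ≠ 0.5774 ✗
  (5.5, 1.5, 255°): beam 1 = 1.9319 ≠ 0.5774 ✗
  (3.5, 1.5, 165°): beam 1 = 0.5176 ≠ 0.5774 ✗
  …
  (2.5, 3.5, 330°): r_1=0.5774, r_2=0.5176, r_3=1.0000, r_4=1.5529, r_5=1.7321 — all match ✓
No second candidate reproduces the full scan.

(x, y, θ) = (2.5, 3.5, 330°)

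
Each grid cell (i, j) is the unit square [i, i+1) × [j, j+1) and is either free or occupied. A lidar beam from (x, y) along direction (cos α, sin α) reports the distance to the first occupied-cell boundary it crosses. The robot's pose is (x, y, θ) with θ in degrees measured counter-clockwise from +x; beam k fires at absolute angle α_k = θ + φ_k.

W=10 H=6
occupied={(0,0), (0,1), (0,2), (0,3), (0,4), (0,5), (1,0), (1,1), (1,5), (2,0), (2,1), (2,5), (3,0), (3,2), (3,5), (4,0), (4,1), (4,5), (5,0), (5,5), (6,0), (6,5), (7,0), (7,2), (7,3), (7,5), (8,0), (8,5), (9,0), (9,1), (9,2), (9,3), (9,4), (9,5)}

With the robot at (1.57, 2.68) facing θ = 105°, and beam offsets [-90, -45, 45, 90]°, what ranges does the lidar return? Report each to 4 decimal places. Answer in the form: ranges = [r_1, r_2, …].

ranges = [7.6921, 2.6789, 0.6582, 0.5901]

beam 1: φ=-90°, α=15°
  d=(0.9659,0.2588)  start (1,2)  tX=0.4452 tY=1.2364  stride 1/|dx|=1.0353 1/|dy|=3.8637
    cross x-line → (2,2), t=0.4452
    cross y-line → (2,3), t=1.2364
    cross x-line → (3,3), t=1.4804
    cross x-line → (4,3), t=2.5157
    cross x-line → (5,3), t=3.5510
    cross x-line → (6,3), t=4.5863
    cross y-line → (6,4), t=5.1001
    cross x-line → (7,4), t=5.6215
    cross x-line → (8,4), t=6.6568
    cross x-line → (9,4), t=7.6921 (wall)
  → r_1 = 7.6921
beam 2: φ=-45°, α=60°
  d=(0.5000,0.8660)  start (1,2)  tX=0.8600 tY=0.3695  stride 1/|dx|=2.0000 1/|dy|=1.1547
    cross y-line → (1,3), t=0.3695
    cross x-line → (2,3), t=0.8600
    cross y-line → (2,4), t=1.5242
    cross y-line → (2,5), t=2.6789 (wall)
  → r_2 = 2.6789
beam 3: φ=45°, α=150°
  d=(-0.8660,0.5000)  start (1,2)  tX=0.6582 tY=0.6400  stride 1/|dx|=1.1547 1/|dy|=2.0000
    cross y-line → (1,3), t=0.6400
    cross x-line → (0,3), t=0.6582 (wall)
  → r_3 = 0.6582
beam 4: φ=90°, α=195°
  d=(-0.9659,-0.2588)  start (1,2)  tX=0.5901 tY=2.6273  stride 1/|dx|=1.0353 1/|dy|=3.8637
    cross x-line → (0,2), t=0.5901 (wall)
  → r_4 = 0.5901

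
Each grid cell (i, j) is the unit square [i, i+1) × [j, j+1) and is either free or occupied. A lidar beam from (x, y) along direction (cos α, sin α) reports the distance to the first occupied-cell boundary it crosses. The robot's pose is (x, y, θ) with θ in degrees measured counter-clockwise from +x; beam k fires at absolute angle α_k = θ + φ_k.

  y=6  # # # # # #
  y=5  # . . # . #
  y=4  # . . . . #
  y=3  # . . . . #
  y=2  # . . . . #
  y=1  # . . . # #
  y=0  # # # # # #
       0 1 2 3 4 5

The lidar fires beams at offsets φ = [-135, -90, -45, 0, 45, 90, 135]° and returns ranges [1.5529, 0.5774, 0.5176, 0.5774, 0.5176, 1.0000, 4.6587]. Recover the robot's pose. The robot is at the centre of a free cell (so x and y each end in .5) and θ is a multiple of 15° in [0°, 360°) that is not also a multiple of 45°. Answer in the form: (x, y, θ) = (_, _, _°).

The pose lattice has 18·16 = 288 candidates. Test each by forward raycasting.
  (2.5, 5.5, 15°): beam 1 = 3.0000 ≠ 1.5529 ✗
  (4.5, 3.5, 255°): beam 1 = 1.7321 ≠ 1.5529 ✗
  (1.5, 4.5, 165°): beam 1 = 1.7321 ≠ 1.5529 ✗
  …
  (1.5, 5.5, 150°): r_1=1.5529, r_2=0.5774, r_3=0.5176, r_4=0.5774, r_5=0.5176, r_6=1.0000, r_7=4.6587 — all match ✓
Only this pose fits every beam.

(x, y, θ) = (1.5, 5.5, 150°)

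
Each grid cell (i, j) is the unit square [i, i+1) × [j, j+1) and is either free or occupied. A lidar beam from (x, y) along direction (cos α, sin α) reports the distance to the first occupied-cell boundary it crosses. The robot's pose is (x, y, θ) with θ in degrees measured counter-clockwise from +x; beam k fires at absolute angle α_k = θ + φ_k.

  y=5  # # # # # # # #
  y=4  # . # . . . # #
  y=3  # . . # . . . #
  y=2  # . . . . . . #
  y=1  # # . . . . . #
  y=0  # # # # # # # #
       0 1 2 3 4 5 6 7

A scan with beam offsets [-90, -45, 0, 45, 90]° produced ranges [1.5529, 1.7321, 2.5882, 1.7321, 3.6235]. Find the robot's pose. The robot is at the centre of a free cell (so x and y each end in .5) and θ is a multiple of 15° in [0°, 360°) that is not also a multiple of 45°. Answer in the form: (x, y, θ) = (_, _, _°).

(x, y, θ) = (5.5, 2.5, 105°)

Enumerate (i+0.5, j+0.5, θ) over the 20 free cells and 16 admissible headings. For each, cast all 5 beams and compare to the given ranges.
  (1.5, 4.5, 60°): beam 1 = 0.5774 ≠ 1.5529 ✗
  (6.5, 2.5, 195°): beam 2 = 2.8868 ≠ 1.7321 ✗
  (6.5, 1.5, 165°): beam 1 = 1.9319 ≠ 1.5529 ✗
  (2.5, 2.5, 120°): beam 1 = 1.0000 ≠ 1.5529 ✗
  …
  (5.5, 2.5, 105°): r_1=1.5529, r_2=1.7321, r_3=2.5882, r_4=1.7321, r_5=3.6235 — all match ✓
Unique over the lattice → pose = (5.5, 2.5, 105°).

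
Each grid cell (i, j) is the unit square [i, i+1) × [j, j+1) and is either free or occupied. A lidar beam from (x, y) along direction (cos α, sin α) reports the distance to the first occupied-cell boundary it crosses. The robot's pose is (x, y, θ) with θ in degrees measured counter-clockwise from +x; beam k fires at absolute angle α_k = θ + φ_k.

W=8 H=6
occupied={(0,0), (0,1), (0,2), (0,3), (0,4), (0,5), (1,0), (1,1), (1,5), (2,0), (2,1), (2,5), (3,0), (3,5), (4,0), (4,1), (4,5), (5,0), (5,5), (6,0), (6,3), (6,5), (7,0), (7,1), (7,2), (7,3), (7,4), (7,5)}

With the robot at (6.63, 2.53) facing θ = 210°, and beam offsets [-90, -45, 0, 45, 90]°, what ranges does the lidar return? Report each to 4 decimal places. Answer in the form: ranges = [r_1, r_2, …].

ranges = [0.5427, 5.8286, 1.8822, 1.5840, 0.7400]

beam 1: φ=-90°, α=120°
  direction (-0.5000, 0.8660); cell (6,2); t to first gridline: x 1.2600, y 0.5427 (then +2.0000 / +1.1547)
    (6,3) via y @ 0.5427  # hit
  → r_1 = 0.5427
beam 2: φ=-45°, α=165°
  direction (-0.9659, 0.2588); cell (6,2); t to first gridline: x 0.6522, y 1.8159 (then +1.0353 / +3.8637)
    (5,2) via x @ 0.6522
    (4,2) via x @ 1.6875
    (4,3) via y @ 1.8159
    (3,3) via x @ 2.7228
    (2,3) via x @ 3.7581
    (1,3) via x @ 4.7933
    (1,4) via y @ 5.6796
    (0,4) via x @ 5.8286  # hit
  → r_2 = 5.8286
beam 3: φ=0°, α=210°
  direction (-0.8660, -0.5000); cell (6,2); t to first gridline: x 0.7275, y 1.0600 (then +1.1547 / +2.0000)
    (5,2) via x @ 0.7275
    (5,1) via y @ 1.0600
    (4,1) via x @ 1.8822  # hit
  → r_3 = 1.8822
beam 4: φ=45°, α=255°
  direction (-0.2588, -0.9659); cell (6,2); t to first gridline: x 2.4341, y 0.5487 (then +3.8637 / +1.0353)
    (6,1) via y @ 0.5487
    (6,0) via y @ 1.5840  # hit
  → r_4 = 1.5840
beam 5: φ=90°, α=300°
  direction (0.5000, -0.8660); cell (6,2); t to first gridline: x 0.7400, y 0.6120 (then +2.0000 / +1.1547)
    (6,1) via y @ 0.6120
    (7,1) via x @ 0.7400  # hit
  → r_5 = 0.7400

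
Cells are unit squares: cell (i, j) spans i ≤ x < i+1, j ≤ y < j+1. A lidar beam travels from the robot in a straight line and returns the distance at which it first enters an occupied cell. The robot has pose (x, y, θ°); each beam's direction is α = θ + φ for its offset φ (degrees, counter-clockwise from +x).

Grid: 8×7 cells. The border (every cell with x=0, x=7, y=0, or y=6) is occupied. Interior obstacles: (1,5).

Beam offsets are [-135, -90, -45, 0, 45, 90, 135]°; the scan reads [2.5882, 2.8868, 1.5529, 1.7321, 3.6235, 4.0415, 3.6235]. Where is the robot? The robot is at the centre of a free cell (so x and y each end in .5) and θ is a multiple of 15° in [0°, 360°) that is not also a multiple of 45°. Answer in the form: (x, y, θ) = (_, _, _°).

The pose lattice has 29·16 = 464 candidates. Test each by forward raycasting.
  (4.5, 3.5, 240°): beam 2 = 3.0000 ≠ 2.8868 ✗
  (5.5, 5.5, 165°): beam 1 = 1.0000 ≠ 2.5882 ✗
  (4.5, 3.5, 120°): beam 3 = 2.5882 ≠ 1.5529 ✗
  …
  (3.5, 2.5, 300°): r_1=2.5882, r_2=2.8868, r_3=1.5529, r_4=1.7321, r_5=3.6235, r_6=4.0415, r_7=3.6235 — all match ✓
Unique over the lattice → pose = (3.5, 2.5, 300°).

(x, y, θ) = (3.5, 2.5, 300°)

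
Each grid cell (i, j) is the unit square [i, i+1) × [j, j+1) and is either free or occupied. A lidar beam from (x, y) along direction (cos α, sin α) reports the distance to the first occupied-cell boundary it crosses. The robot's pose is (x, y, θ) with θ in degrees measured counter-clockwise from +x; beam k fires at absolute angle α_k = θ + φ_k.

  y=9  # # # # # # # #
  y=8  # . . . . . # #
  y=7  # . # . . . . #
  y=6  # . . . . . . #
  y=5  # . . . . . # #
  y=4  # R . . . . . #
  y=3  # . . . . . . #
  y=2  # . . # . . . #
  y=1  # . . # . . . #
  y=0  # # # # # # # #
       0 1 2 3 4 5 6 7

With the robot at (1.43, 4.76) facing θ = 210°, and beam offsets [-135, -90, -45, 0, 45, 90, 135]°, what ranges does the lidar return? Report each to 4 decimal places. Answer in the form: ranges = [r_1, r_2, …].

beam 1: φ=-135°, α=75°
  d=(0.2588,0.9659)  start (1,4)  tX=2.2023 tY=0.2485  stride 1/|dx|=3.8637 1/|dy|=1.0353
    cross y-line → (1,5), t=0.2485
    cross y-line → (1,6), t=1.2837
    cross x-line → (2,6), t=2.2023
    cross y-line → (2,7), t=2.3190 (wall)
  → r_1 = 2.3190
beam 2: φ=-90°, α=120°
  d=(-0.5000,0.8660)  start (1,4)  tX=0.8600 tY=0.2771  stride 1/|dx|=2.0000 1/|dy|=1.1547
    cross y-line → (1,5), t=0.2771
    cross x-line → (0,5), t=0.8600 (wall)
  → r_2 = 0.8600
beam 3: φ=-45°, α=165°
  d=(-0.9659,0.2588)  start (1,4)  tX=0.4452 tY=0.9273  stride 1/|dx|=1.0353 1/|dy|=3.8637
    cross x-line → (0,4), t=0.4452 (wall)
  → r_3 = 0.4452
beam 4: φ=0°, α=210°
  d=(-0.8660,-0.5000)  start (1,4)  tX=0.4965 tY=1.5200  stride 1/|dx|=1.1547 1/|dy|=2.0000
    cross x-line → (0,4), t=0.4965 (wall)
  → r_4 = 0.4965
beam 5: φ=45°, α=255°
  d=(-0.2588,-0.9659)  start (1,4)  tX=1.6614 tY=0.7868  stride 1/|dx|=3.8637 1/|dy|=1.0353
    cross y-line → (1,3), t=0.7868
    cross x-line → (0,3), t=1.6614 (wall)
  → r_5 = 1.6614
beam 6: φ=90°, α=300°
  d=(0.5000,-0.8660)  start (1,4)  tX=1.1400 tY=0.8776  stride 1/|dx|=2.0000 1/|dy|=1.1547
    cross y-line → (1,3), t=0.8776
    cross x-line → (2,3), t=1.1400
    cross y-line → (2,2), t=2.0323
    cross x-line → (3,2), t=3.1400 (wall)
  → r_6 = 3.1400
beam 7: φ=135°, α=345°
  d=(0.9659,-0.2588)  start (1,4)  tX=0.5901 tY=2.9364  stride 1/|dx|=1.0353 1/|dy|=3.8637
    cross x-line → (2,4), t=0.5901
    cross x-line → (3,4), t=1.6254
    cross x-line → (4,4), t=2.6607
    cross y-line → (4,3), t=2.9364
    cross x-line → (5,3), t=3.6959
    cross x-line → (6,3), t=4.7312
    cross x-line → (7,3), t=5.7665 (wall)
  → r_7 = 5.7665

ranges = [2.3190, 0.8600, 0.4452, 0.4965, 1.6614, 3.1400, 5.7665]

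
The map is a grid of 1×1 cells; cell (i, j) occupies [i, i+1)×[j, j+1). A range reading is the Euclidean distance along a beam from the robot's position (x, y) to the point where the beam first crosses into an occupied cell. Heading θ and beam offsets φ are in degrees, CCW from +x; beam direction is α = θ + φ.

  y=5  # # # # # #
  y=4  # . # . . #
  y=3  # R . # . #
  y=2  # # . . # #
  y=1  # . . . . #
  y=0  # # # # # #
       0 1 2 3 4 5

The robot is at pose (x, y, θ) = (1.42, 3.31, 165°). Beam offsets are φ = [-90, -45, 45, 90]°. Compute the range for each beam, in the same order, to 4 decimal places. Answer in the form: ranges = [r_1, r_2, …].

ranges = [1.7496, 0.8400, 0.4850, 0.3209]

beam 1: φ=-90°, α=75°
  direction (0.2588, 0.9659); cell (1,3); t to first gridline: x 2.2409, y 0.7143 (then +3.8637 / +1.0353)
    (1,4) via y @ 0.7143
    (1,5) via y @ 1.7496  # hit
  → r_1 = 1.7496
beam 2: φ=-45°, α=120°
  direction (-0.5000, 0.8660); cell (1,3); t to first gridline: x 0.8400, y 0.7967 (then +2.0000 / +1.1547)
    (1,4) via y @ 0.7967
    (0,4) via x @ 0.8400  # hit
  → r_2 = 0.8400
beam 3: φ=45°, α=210°
  direction (-0.8660, -0.5000); cell (1,3); t to first gridline: x 0.4850, y 0.6200 (then +1.1547 / +2.0000)
    (0,3) via x @ 0.4850  # hit
  → r_3 = 0.4850
beam 4: φ=90°, α=255°
  direction (-0.2588, -0.9659); cell (1,3); t to first gridline: x 1.6228, y 0.3209 (then +3.8637 / +1.0353)
    (1,2) via y @ 0.3209  # hit
  → r_4 = 0.3209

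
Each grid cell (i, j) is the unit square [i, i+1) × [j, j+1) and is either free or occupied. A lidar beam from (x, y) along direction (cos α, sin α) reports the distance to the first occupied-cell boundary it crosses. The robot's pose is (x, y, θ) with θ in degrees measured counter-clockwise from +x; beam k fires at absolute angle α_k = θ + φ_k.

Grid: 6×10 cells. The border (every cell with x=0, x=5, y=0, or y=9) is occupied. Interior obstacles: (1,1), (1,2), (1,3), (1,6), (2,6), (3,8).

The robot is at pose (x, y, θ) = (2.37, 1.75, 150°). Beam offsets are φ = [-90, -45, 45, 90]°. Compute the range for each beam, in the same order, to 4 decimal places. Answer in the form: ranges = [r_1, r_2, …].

beam 1: φ=-90°, α=60°
  d=(0.5000,0.8660)  start (2,1)  tX=1.2600 tY=0.2887  stride 1/|dx|=2.0000 1/|dy|=1.1547
    cross y-line → (2,2), t=0.2887
    cross x-line → (3,2), t=1.2600
    cross y-line → (3,3), t=1.4434
    cross y-line → (3,4), t=2.5981
    cross x-line → (4,4), t=3.2600
    cross y-line → (4,5), t=3.7528
    cross y-line → (4,6), t=4.9075
    cross x-line → (5,6), t=5.2600 (wall)
  → r_1 = 5.2600
beam 2: φ=-45°, α=105°
  d=(-0.2588,0.9659)  start (2,1)  tX=1.4296 tY=0.2588  stride 1/|dx|=3.8637 1/|dy|=1.0353
    cross y-line → (2,2), t=0.2588
    cross y-line → (2,3), t=1.2941
    cross x-line → (1,3), t=1.4296 (wall)
  → r_2 = 1.4296
beam 3: φ=45°, α=195°
  d=(-0.9659,-0.2588)  start (2,1)  tX=0.3831 tY=2.8978  stride 1/|dx|=1.0353 1/|dy|=3.8637
    cross x-line → (1,1), t=0.3831 (wall)
  → r_3 = 0.3831
beam 4: φ=90°, α=240°
  d=(-0.5000,-0.8660)  start (2,1)  tX=0.7400 tY=0.8660  stride 1/|dx|=2.0000 1/|dy|=1.1547
    cross x-line → (1,1), t=0.7400 (wall)
  → r_4 = 0.7400

ranges = [5.2600, 1.4296, 0.3831, 0.7400]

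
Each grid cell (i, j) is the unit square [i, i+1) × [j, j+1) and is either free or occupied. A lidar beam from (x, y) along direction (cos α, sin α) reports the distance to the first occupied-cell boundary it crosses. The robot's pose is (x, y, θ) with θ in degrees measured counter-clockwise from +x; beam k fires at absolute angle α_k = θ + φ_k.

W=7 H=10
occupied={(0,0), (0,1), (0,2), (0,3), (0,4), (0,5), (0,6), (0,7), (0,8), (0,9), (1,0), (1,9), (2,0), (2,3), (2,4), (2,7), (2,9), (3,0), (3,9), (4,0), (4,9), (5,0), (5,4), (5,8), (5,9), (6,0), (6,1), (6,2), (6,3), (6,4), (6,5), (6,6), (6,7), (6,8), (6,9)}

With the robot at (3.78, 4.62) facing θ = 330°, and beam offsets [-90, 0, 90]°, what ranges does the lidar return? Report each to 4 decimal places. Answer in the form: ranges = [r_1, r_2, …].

beam 1: φ=-90°, α=240°
  dir = (cos 240°, sin 240°) = (-0.5000, -0.8660); from cell (3,4)
  next x-line at t=1.5600, next y-line at t=0.7159; Δt_x=2.0000, Δt_y=1.1547
    y: enter (3,3) at t=0.7159
    x: enter (2,3) at t=1.5600 ← occupied
  → r_1 = 1.5600
beam 2: φ=0°, α=330°
  dir = (cos 330°, sin 330°) = (0.8660, -0.5000); from cell (3,4)
  next x-line at t=0.2540, next y-line at t=1.2400; Δt_x=1.1547, Δt_y=2.0000
    x: enter (4,4) at t=0.2540
    y: enter (4,3) at t=1.2400
    x: enter (5,3) at t=1.4087
    x: enter (6,3) at t=2.5634 ← occupied
  → r_2 = 2.5634
beam 3: φ=90°, α=60°
  dir = (cos 60°, sin 60°) = (0.5000, 0.8660); from cell (3,4)
  next x-line at t=0.4400, next y-line at t=0.4388; Δt_x=2.0000, Δt_y=1.1547
    y: enter (3,5) at t=0.4388
    x: enter (4,5) at t=0.4400
    y: enter (4,6) at t=1.5935
    x: enter (5,6) at t=2.4400
    y: enter (5,7) at t=2.7482
    y: enter (5,8) at t=3.9029 ← occupied
  → r_3 = 3.9029

ranges = [1.5600, 2.5634, 3.9029]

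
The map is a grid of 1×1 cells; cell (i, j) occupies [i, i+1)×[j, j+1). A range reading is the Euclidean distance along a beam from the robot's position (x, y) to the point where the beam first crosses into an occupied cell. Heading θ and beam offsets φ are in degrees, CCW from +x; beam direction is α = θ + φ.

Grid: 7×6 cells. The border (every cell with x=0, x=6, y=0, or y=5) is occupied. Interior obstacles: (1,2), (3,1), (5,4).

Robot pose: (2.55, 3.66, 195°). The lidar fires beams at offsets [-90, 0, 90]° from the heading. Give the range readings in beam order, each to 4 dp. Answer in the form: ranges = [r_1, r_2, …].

ranges = [1.3873, 1.6047, 1.7387]

beam 1: φ=-90°, α=105°
  d=(-0.2588,0.9659)  start (2,3)  tX=2.1250 tY=0.3520  stride 1/|dx|=3.8637 1/|dy|=1.0353
    cross y-line → (2,4), t=0.3520
    cross y-line → (2,5), t=1.3873 (wall)
  → r_1 = 1.3873
beam 2: φ=0°, α=195°
  d=(-0.9659,-0.2588)  start (2,3)  tX=0.5694 tY=2.5500  stride 1/|dx|=1.0353 1/|dy|=3.8637
    cross x-line → (1,3), t=0.5694
    cross x-line → (0,3), t=1.6047 (wall)
  → r_2 = 1.6047
beam 3: φ=90°, α=285°
  d=(0.2588,-0.9659)  start (2,3)  tX=1.7387 tY=0.6833  stride 1/|dx|=3.8637 1/|dy|=1.0353
    cross y-line → (2,2), t=0.6833
    cross y-line → (2,1), t=1.7186
    cross x-line → (3,1), t=1.7387 (wall)
  → r_3 = 1.7387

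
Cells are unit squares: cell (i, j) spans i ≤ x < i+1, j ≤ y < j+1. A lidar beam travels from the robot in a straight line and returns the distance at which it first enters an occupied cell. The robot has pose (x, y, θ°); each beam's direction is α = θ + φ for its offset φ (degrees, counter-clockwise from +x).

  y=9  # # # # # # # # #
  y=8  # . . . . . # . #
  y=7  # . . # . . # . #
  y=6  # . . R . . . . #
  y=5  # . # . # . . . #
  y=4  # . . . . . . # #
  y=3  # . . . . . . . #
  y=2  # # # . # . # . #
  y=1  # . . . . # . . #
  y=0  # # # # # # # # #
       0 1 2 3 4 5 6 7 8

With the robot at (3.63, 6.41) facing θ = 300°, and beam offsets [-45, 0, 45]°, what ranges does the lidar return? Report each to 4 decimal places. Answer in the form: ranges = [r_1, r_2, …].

beam 1: φ=-45°, α=255°
  direction (-0.2588, -0.9659); cell (3,6); t to first gridline: x 2.4341, y 0.4245 (then +3.8637 / +1.0353)
    (3,5) via y @ 0.4245
    (3,4) via y @ 1.4597
    (2,4) via x @ 2.4341
    (2,3) via y @ 2.4950
    (2,2) via y @ 3.5303  # hit
  → r_1 = 3.5303
beam 2: φ=0°, α=300°
  direction (0.5000, -0.8660); cell (3,6); t to first gridline: x 0.7400, y 0.4734 (then +2.0000 / +1.1547)
    (3,5) via y @ 0.4734
    (4,5) via x @ 0.7400  # hit
  → r_2 = 0.7400
beam 3: φ=45°, α=345°
  direction (0.9659, -0.2588); cell (3,6); t to first gridline: x 0.3831, y 1.5841 (then +1.0353 / +3.8637)
    (4,6) via x @ 0.3831
    (5,6) via x @ 1.4183
    (5,5) via y @ 1.5841
    (6,5) via x @ 2.4536
    (7,5) via x @ 3.4889
    (8,5) via x @ 4.5242  # hit
  → r_3 = 4.5242

ranges = [3.5303, 0.7400, 4.5242]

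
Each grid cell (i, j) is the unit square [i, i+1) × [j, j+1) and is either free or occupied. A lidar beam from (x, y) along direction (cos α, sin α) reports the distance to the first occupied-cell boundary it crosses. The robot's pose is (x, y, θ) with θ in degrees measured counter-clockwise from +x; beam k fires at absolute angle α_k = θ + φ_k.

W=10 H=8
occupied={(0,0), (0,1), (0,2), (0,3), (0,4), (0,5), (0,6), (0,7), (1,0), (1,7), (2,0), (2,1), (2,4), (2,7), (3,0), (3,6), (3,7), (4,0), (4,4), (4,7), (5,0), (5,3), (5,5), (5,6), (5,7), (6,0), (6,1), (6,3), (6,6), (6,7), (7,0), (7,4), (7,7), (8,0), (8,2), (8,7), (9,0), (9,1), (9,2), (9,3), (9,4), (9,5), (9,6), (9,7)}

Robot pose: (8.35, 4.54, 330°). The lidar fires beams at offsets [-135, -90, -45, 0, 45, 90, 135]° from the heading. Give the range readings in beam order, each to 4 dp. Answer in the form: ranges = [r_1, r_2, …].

beam 1: φ=-135°, α=195°
  cosα=-0.9659 sinα=-0.2588 | (8,4) | tMaxX 0.3623 tMaxY 2.0864 | tΔX 1.0353 tΔY 3.8637
    t=0.3623 [x] (7,4) — stop
  → r_1 = 0.3623
beam 2: φ=-90°, α=240°
  cosα=-0.5000 sinα=-0.8660 | (8,4) | tMaxX 0.7000 tMaxY 0.6235 | tΔX 2.0000 tΔY 1.1547
    t=0.6235 [y] (8,3)
    t=0.7000 [x] (7,3)
    t=1.7782 [y] (7,2)
    t=2.7000 [x] (6,2)
    t=2.9329 [y] (6,1) — stop
  → r_2 = 2.9329
beam 3: φ=-45°, α=285°
  cosα=0.2588 sinα=-0.9659 | (8,4) | tMaxX 2.5114 tMaxY 0.5590 | tΔX 3.8637 tΔY 1.0353
    t=0.5590 [y] (8,3)
    t=1.5943 [y] (8,2) — stop
  → r_3 = 1.5943
beam 4: φ=0°, α=330°
  cosα=0.8660 sinα=-0.5000 | (8,4) | tMaxX 0.7506 tMaxY 1.0800 | tΔX 1.1547 tΔY 2.0000
    t=0.7506 [x] (9,4) — stop
  → r_4 = 0.7506
beam 5: φ=45°, α=15°
  cosα=0.9659 sinα=0.2588 | (8,4) | tMaxX 0.6729 tMaxY 1.7773 | tΔX 1.0353 tΔY 3.8637
    t=0.6729 [x] (9,4) — stop
  → r_5 = 0.6729
beam 6: φ=90°, α=60°
  cosα=0.5000 sinα=0.8660 | (8,4) | tMaxX 1.3000 tMaxY 0.5312 | tΔX 2.0000 tΔY 1.1547
    t=0.5312 [y] (8,5)
    t=1.3000 [x] (9,5) — stop
  → r_6 = 1.3000
beam 7: φ=135°, α=105°
  cosα=-0.2588 sinα=0.9659 | (8,4) | tMaxX 1.3523 tMaxY 0.4762 | tΔX 3.8637 tΔY 1.0353
    t=0.4762 [y] (8,5)
    t=1.3523 [x] (7,5)
    t=1.5115 [y] (7,6)
    t=2.5468 [y] (7,7) — stop
  → r_7 = 2.5468

ranges = [0.3623, 2.9329, 1.5943, 0.7506, 0.6729, 1.3000, 2.5468]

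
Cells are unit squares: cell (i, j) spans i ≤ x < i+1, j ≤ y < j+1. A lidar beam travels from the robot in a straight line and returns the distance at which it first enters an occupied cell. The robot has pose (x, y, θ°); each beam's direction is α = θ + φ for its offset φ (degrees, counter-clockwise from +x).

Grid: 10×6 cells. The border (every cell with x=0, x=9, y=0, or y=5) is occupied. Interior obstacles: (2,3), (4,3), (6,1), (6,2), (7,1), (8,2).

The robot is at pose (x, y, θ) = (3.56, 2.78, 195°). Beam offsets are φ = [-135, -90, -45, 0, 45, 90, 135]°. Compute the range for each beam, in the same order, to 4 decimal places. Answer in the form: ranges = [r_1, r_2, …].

beam 1: φ=-135°, α=60°
  dir = (cos 60°, sin 60°) = (0.5000, 0.8660); from cell (3,2)
  next x-line at t=0.8800, next y-line at t=0.2540; Δt_x=2.0000, Δt_y=1.1547
    y: enter (3,3) at t=0.2540
    x: enter (4,3) at t=0.8800 ← occupied
  → r_1 = 0.8800
beam 2: φ=-90°, α=105°
  dir = (cos 105°, sin 105°) = (-0.2588, 0.9659); from cell (3,2)
  next x-line at t=2.1637, next y-line at t=0.2278; Δt_x=3.8637, Δt_y=1.0353
    y: enter (3,3) at t=0.2278
    y: enter (3,4) at t=1.2630
    x: enter (2,4) at t=2.1637
    y: enter (2,5) at t=2.2983 ← occupied
  → r_2 = 2.2983
beam 3: φ=-45°, α=150°
  dir = (cos 150°, sin 150°) = (-0.8660, 0.5000); from cell (3,2)
  next x-line at t=0.6466, next y-line at t=0.4400; Δt_x=1.1547, Δt_y=2.0000
    y: enter (3,3) at t=0.4400
    x: enter (2,3) at t=0.6466 ← occupied
  → r_3 = 0.6466
beam 4: φ=0°, α=195°
  dir = (cos 195°, sin 195°) = (-0.9659, -0.2588); from cell (3,2)
  next x-line at t=0.5798, next y-line at t=3.0137; Δt_x=1.0353, Δt_y=3.8637
    x: enter (2,2) at t=0.5798
    x: enter (1,2) at t=1.6150
    x: enter (0,2) at t=2.6503 ← occupied
  → r_4 = 2.6503
beam 5: φ=45°, α=240°
  dir = (cos 240°, sin 240°) = (-0.5000, -0.8660); from cell (3,2)
  next x-line at t=1.1200, next y-line at t=0.9007; Δt_x=2.0000, Δt_y=1.1547
    y: enter (3,1) at t=0.9007
    x: enter (2,1) at t=1.1200
    y: enter (2,0) at t=2.0554 ← occupied
  → r_5 = 2.0554
beam 6: φ=90°, α=285°
  dir = (cos 285°, sin 285°) = (0.2588, -0.9659); from cell (3,2)
  next x-line at t=1.7000, next y-line at t=0.8075; Δt_x=3.8637, Δt_y=1.0353
    y: enter (3,1) at t=0.8075
    x: enter (4,1) at t=1.7000
    y: enter (4,0) at t=1.8428 ← occupied
  → r_6 = 1.8428
beam 7: φ=135°, α=330°
  dir = (cos 330°, sin 330°) = (0.8660, -0.5000); from cell (3,2)
  next x-line at t=0.5081, next y-line at t=1.5600; Δt_x=1.1547, Δt_y=2.0000
    x: enter (4,2) at t=0.5081
    y: enter (4,1) at t=1.5600
    x: enter (5,1) at t=1.6628
    x: enter (6,1) at t=2.8175 ← occupied
  → r_7 = 2.8175

ranges = [0.8800, 2.2983, 0.6466, 2.6503, 2.0554, 1.8428, 2.8175]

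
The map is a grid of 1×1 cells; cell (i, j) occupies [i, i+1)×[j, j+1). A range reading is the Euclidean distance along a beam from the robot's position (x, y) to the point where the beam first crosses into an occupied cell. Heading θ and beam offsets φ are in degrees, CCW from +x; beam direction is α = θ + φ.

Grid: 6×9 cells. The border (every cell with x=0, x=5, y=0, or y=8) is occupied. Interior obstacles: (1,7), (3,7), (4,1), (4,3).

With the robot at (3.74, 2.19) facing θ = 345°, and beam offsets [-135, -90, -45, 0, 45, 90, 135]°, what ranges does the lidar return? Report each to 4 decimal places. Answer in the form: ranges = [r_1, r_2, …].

ranges = [2.3800, 1.2320, 0.5200, 0.7341, 1.4549, 1.0046, 5.4800]

beam 1: φ=-135°, α=210°
  direction (-0.8660, -0.5000); cell (3,2); t to first gridline: x 0.8545, y 0.3800 (then +1.1547 / +2.0000)
    (3,1) via y @ 0.3800
    (2,1) via x @ 0.8545
    (1,1) via x @ 2.0092
    (1,0) via y @ 2.3800  # hit
  → r_1 = 2.3800
beam 2: φ=-90°, α=255°
  direction (-0.2588, -0.9659); cell (3,2); t to first gridline: x 2.8591, y 0.1967 (then +3.8637 / +1.0353)
    (3,1) via y @ 0.1967
    (3,0) via y @ 1.2320  # hit
  → r_2 = 1.2320
beam 3: φ=-45°, α=300°
  direction (0.5000, -0.8660); cell (3,2); t to first gridline: x 0.5200, y 0.2194 (then +2.0000 / +1.1547)
    (3,1) via y @ 0.2194
    (4,1) via x @ 0.5200  # hit
  → r_3 = 0.5200
beam 4: φ=0°, α=345°
  direction (0.9659, -0.2588); cell (3,2); t to first gridline: x 0.2692, y 0.7341 (then +1.0353 / +3.8637)
    (4,2) via x @ 0.2692
    (4,1) via y @ 0.7341  # hit
  → r_4 = 0.7341
beam 5: φ=45°, α=30°
  direction (0.8660, 0.5000); cell (3,2); t to first gridline: x 0.3002, y 1.6200 (then +1.1547 / +2.0000)
    (4,2) via x @ 0.3002
    (5,2) via x @ 1.4549  # hit
  → r_5 = 1.4549
beam 6: φ=90°, α=75°
  direction (0.2588, 0.9659); cell (3,2); t to first gridline: x 1.0046, y 0.8386 (then +3.8637 / +1.0353)
    (3,3) via y @ 0.8386
    (4,3) via x @ 1.0046  # hit
  → r_6 = 1.0046
beam 7: φ=135°, α=120°
  direction (-0.5000, 0.8660); cell (3,2); t to first gridline: x 1.4800, y 0.9353 (then +2.0000 / +1.1547)
    (3,3) via y @ 0.9353
    (2,3) via x @ 1.4800
    (2,4) via y @ 2.0900
    (2,5) via y @ 3.2447
    (1,5) via x @ 3.4800
    (1,6) via y @ 4.3994
    (0,6) via x @ 5.4800  # hit
  → r_7 = 5.4800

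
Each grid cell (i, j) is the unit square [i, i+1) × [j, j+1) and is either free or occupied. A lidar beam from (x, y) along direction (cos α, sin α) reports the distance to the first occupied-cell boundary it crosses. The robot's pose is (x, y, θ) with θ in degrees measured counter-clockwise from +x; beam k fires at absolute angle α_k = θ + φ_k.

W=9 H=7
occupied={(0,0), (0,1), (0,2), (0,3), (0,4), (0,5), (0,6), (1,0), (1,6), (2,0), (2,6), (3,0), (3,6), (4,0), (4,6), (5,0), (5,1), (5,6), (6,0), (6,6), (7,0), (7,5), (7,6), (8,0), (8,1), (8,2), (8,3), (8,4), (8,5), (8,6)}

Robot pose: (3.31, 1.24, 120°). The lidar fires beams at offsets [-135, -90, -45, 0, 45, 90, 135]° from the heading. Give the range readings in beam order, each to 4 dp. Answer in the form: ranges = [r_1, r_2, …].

ranges = [0.9273, 5.4155, 4.9279, 4.6200, 2.3915, 0.4800, 0.2485]

beam 1: φ=-135°, α=345°
  d=(0.9659,-0.2588)  start (3,1)  tX=0.7143 tY=0.9273  stride 1/|dx|=1.0353 1/|dy|=3.8637
    cross x-line → (4,1), t=0.7143
    cross y-line → (4,0), t=0.9273 (wall)
  → r_1 = 0.9273
beam 2: φ=-90°, α=30°
  d=(0.8660,0.5000)  start (3,1)  tX=0.7967 tY=1.5200  stride 1/|dx|=1.1547 1/|dy|=2.0000
    cross x-line → (4,1), t=0.7967
    cross y-line → (4,2), t=1.5200
    cross x-line → (5,2), t=1.9514
    cross x-line → (6,2), t=3.1061
    cross y-line → (6,3), t=3.5200
    cross x-line → (7,3), t=4.2608
    cross x-line → (8,3), t=5.4155 (wall)
  → r_2 = 5.4155
beam 3: φ=-45°, α=75°
  d=(0.2588,0.9659)  start (3,1)  tX=2.6660 tY=0.7868  stride 1/|dx|=3.8637 1/|dy|=1.0353
    cross y-line → (3,2), t=0.7868
    cross y-line → (3,3), t=1.8221
    cross x-line → (4,3), t=2.6660
    cross y-line → (4,4), t=2.8574
    cross y-line → (4,5), t=3.8926
    cross y-line → (4,6), t=4.9279 (wall)
  → r_3 = 4.9279
beam 4: φ=0°, α=120°
  d=(-0.5000,0.8660)  start (3,1)  tX=0.6200 tY=0.8776  stride 1/|dx|=2.0000 1/|dy|=1.1547
    cross x-line → (2,1), t=0.6200
    cross y-line → (2,2), t=0.8776
    cross y-line → (2,3), t=2.0323
    cross x-line → (1,3), t=2.6200
    cross y-line → (1,4), t=3.1870
    cross y-line → (1,5), t=4.3417
    cross x-line → (0,5), t=4.6200 (wall)
  → r_4 = 4.6200
beam 5: φ=45°, α=165°
  d=(-0.9659,0.2588)  start (3,1)  tX=0.3209 tY=2.9364  stride 1/|dx|=1.0353 1/|dy|=3.8637
    cross x-line → (2,1), t=0.3209
    cross x-line → (1,1), t=1.3562
    cross x-line → (0,1), t=2.3915 (wall)
  → r_5 = 2.3915
beam 6: φ=90°, α=210°
  d=(-0.8660,-0.5000)  start (3,1)  tX=0.3580 tY=0.4800  stride 1/|dx|=1.1547 1/|dy|=2.0000
    cross x-line → (2,1), t=0.3580
    cross y-line → (2,0), t=0.4800 (wall)
  → r_6 = 0.4800
beam 7: φ=135°, α=255°
  d=(-0.2588,-0.9659)  start (3,1)  tX=1.1977 tY=0.2485  stride 1/|dx|=3.8637 1/|dy|=1.0353
    cross y-line → (3,0), t=0.2485 (wall)
  → r_7 = 0.2485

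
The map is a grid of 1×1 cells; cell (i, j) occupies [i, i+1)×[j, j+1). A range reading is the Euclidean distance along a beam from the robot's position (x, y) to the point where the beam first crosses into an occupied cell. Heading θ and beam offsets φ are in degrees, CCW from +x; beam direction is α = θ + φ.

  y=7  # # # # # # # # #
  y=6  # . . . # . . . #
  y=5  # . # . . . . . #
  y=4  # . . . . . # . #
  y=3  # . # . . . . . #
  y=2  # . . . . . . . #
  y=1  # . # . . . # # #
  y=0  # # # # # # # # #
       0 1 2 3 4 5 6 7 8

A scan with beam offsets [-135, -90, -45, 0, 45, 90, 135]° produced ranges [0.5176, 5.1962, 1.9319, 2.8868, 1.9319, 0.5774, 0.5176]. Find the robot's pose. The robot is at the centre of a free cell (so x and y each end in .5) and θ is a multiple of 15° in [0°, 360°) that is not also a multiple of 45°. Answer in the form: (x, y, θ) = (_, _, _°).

(x, y, θ) = (5.5, 6.5, 330°)

Candidates: 35 free-cell centres × 16 headings = 560 poses. Raycast each; keep the one whose scan matches to 4 dp.
  (1.5, 6.5, 30°): beam 1 = 1.9319 ≠ 0.5176 ✗
  (2.5, 6.5, 105°): beam 1 = 4.0415 ≠ 0.5176 ✗
  (7.5, 4.5, 285°): beam 1 = 0.5774 ≠ 0.5176 ✗
  …
  (5.5, 6.5, 330°): r_1=0.5176, r_2=5.1962, r_3=1.9319, r_4=2.8868, r_5=1.9319, r_6=0.5774, r_7=0.5176 — all match ✓
Only this pose fits every beam.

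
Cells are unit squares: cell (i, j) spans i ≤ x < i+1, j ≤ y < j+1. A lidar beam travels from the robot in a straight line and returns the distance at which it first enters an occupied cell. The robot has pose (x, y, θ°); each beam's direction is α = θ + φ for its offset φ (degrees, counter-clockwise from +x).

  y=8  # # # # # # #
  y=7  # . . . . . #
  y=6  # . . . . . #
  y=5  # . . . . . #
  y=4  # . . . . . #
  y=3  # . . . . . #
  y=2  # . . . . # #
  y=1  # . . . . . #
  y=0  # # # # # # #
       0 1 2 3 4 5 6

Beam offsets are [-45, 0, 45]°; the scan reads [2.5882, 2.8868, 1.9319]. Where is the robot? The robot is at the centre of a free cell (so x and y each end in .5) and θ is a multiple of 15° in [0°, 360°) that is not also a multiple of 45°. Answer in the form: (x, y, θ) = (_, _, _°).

Candidates: 34 free-cell centres × 16 headings = 544 poses. Raycast each; keep the one whose scan matches to 4 dp.
  (4.5, 7.5, 330°): beam 1 = 4.6587 ≠ 2.5882 ✗
  (1.5, 3.5, 120°): beam 1 = 4.6587 ≠ 2.5882 ✗
  (4.5, 6.5, 165°): beam 1 = 1.7321 ≠ 2.5882 ✗
  …
  (3.5, 3.5, 300°): r_1=2.5882, r_2=2.8868, r_3=1.9319 — all match ✓
Only this pose fits every beam.

(x, y, θ) = (3.5, 3.5, 300°)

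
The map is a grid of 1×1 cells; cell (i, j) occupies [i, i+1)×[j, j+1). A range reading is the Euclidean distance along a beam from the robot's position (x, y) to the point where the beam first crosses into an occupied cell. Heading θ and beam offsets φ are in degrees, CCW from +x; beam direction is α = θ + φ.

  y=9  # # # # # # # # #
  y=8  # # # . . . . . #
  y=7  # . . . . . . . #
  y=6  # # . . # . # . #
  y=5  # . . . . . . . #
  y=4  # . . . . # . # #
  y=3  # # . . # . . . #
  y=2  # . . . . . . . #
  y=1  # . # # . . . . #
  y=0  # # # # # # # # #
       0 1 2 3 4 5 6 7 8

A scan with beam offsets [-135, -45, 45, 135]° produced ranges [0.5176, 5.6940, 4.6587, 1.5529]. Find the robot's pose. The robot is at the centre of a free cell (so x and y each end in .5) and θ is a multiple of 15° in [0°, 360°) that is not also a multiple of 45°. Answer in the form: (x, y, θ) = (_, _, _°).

(x, y, θ) = (6.5, 5.5, 240°)

The pose lattice has 45·16 = 720 candidates. Test each by forward raycasting.
  (2.5, 3.5, 150°): beam 1 = 1.5529 ≠ 0.5176 ✗
  (1.5, 7.5, 240°): beam 2 = 0.5176 ≠ 5.6940 ✗
  (2.5, 4.5, 150°): beam 1 = 5.6940 ≠ 0.5176 ✗
  (6.5, 1.5, 345°): beam 1 = 1.0000 ≠ 0.5176 ✗
  (7.5, 3.5, 240°): beam 2 = 6.7293 ≠ 5.6940 ✗
  …
  (6.5, 5.5, 240°): r_1=0.5176, r_2=5.6940, r_3=4.6587, r_4=1.5529 — all match ✓
Only this pose fits every beam.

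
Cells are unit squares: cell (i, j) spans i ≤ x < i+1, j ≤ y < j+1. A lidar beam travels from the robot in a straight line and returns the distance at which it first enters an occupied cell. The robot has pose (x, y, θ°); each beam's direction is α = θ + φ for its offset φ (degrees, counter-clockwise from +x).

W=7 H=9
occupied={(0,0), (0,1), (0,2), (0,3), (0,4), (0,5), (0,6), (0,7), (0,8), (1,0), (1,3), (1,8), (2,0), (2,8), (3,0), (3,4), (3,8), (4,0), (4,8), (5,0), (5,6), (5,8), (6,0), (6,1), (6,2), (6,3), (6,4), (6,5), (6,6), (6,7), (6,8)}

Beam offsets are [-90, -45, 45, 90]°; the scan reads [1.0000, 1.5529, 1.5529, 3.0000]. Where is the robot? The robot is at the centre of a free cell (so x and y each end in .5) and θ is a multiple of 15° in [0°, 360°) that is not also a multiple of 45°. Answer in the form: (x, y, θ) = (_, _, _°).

(x, y, θ) = (2.5, 2.5, 240°)

Candidates: 32 free-cell centres × 16 headings = 512 poses. Raycast each; keep the one whose scan matches to 4 dp.
  (3.5, 5.5, 210°): beam 1 = 2.8868 ≠ 1.0000 ✗
  (5.5, 5.5, 330°): beam 1 = 5.1962 ≠ 1.0000 ✗
  (5.5, 1.5, 345°): beam 1 = 0.5176 ≠ 1.0000 ✗
  (4.5, 4.5, 255°): beam 1 = 0.5176 ≠ 1.0000 ✗
  …
  (2.5, 2.5, 240°): r_1=1.0000, r_2=1.5529, r_3=1.5529, r_4=3.0000 — all match ✓
Only this pose fits every beam.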